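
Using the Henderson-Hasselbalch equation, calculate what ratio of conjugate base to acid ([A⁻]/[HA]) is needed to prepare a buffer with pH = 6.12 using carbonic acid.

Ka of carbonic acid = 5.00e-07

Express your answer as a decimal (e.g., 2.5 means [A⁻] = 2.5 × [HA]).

pKa = -log(5.00e-07) = 6.3010. pH = pKa + log([A⁻]/[HA]), so log([A⁻]/[HA]) = pH − pKa = 6.12 − 6.3010 = -0.1810. [A⁻]/[HA] = 10^(-0.1810) = 0.659

[A⁻]/[HA] = 0.659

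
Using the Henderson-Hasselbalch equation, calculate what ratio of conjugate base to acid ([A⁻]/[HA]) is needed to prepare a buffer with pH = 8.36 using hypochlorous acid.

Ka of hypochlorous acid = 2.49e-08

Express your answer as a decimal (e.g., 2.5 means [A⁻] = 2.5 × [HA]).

pKa = -log(2.49e-08) = 7.6038. pH = pKa + log([A⁻]/[HA]), so log([A⁻]/[HA]) = pH − pKa = 8.36 − 7.6038 = 0.7562. [A⁻]/[HA] = 10^(0.7562) = 5.70

[A⁻]/[HA] = 5.70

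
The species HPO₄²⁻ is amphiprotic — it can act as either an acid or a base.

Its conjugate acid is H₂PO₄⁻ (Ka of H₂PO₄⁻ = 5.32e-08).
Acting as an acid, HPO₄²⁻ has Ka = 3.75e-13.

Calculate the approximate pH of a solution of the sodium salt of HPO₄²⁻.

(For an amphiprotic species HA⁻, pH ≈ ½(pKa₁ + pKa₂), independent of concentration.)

pKa₁ = -log(5.32e-08) = 7.27; pKa₂ = -log(3.75e-13) = 12.43. For an amphiprotic species, pH ≈ ½(pKa₁ + pKa₂) = ½(7.27 + 12.43) = 9.85.

pH = 9.85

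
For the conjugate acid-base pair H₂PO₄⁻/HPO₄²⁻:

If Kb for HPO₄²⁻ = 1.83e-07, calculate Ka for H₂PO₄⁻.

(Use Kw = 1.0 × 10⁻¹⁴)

For a conjugate pair Ka × Kb = Kw, so Ka = Kw/Kb = 1.0 × 10⁻¹⁴ / 1.83e-07 = 5.46e-08.

K_a = 5.46e-08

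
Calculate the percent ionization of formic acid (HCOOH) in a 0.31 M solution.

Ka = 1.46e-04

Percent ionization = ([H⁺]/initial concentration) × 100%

Using Ka equilibrium: x² + Ka×x - Ka×C = 0. Solving: [H⁺] = 6.6550e-03. Percent = (6.6550e-03/0.31) × 100

Percent ionization = 2.15%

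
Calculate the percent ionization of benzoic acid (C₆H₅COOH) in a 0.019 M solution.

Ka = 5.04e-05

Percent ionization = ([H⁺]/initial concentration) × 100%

Using Ka equilibrium: x² + Ka×x - Ka×C = 0. Solving: [H⁺] = 9.5369e-04. Percent = (9.5369e-04/0.019) × 100

Percent ionization = 5.02%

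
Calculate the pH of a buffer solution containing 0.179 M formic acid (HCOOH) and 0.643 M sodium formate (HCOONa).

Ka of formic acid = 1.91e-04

pKa = -log(1.91e-04) = 3.72. pH = pKa + log([A⁻]/[HA]) = 3.72 + log(0.643/0.179)

pH = 4.27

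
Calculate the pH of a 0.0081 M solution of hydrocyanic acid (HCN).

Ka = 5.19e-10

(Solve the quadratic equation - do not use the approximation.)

x² + Ka×x - Ka×C = 0. Using quadratic formula: [H⁺] = 2.0501e-06

pH = 5.69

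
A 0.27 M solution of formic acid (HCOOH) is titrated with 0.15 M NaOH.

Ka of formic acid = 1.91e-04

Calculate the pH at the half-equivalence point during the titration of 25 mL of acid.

At half-equivalence [HA] = [A⁻], so Henderson-Hasselbalch gives pH = pKa = -log(1.91e-04) = 3.72.

pH = pKa = 3.72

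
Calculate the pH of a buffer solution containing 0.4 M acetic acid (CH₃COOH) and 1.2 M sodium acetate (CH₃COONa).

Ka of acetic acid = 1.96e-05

pKa = -log(1.96e-05) = 4.71. pH = pKa + log([A⁻]/[HA]) = 4.71 + log(1.2/0.4)

pH = 5.18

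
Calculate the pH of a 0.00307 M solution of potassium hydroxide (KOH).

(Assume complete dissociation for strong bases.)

[OH⁻] = 0.00307 M for strong base. pOH = -log[OH⁻] = 2.51, pH = 14 - pOH

pH = 11.49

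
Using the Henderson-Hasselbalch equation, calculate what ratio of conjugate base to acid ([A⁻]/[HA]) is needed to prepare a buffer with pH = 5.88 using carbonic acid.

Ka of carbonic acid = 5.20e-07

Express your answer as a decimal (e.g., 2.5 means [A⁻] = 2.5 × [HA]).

pKa = -log(5.20e-07) = 6.2840. pH = pKa + log([A⁻]/[HA]), so log([A⁻]/[HA]) = pH − pKa = 5.88 − 6.2840 = -0.4040. [A⁻]/[HA] = 10^(-0.4040) = 0.394

[A⁻]/[HA] = 0.394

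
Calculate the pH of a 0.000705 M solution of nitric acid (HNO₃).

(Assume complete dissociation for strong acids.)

[H⁺] = 0.000705 M for strong acid. pH = -log[H⁺] = -log(0.000705)

pH = 3.15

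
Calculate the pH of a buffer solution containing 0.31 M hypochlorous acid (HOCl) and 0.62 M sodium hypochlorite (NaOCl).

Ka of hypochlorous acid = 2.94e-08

pKa = -log(2.94e-08) = 7.53. pH = pKa + log([A⁻]/[HA]) = 7.53 + log(0.62/0.31)

pH = 7.83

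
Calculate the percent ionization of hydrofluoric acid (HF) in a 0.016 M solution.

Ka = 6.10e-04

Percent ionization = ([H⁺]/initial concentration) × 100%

Using Ka equilibrium: x² + Ka×x - Ka×C = 0. Solving: [H⁺] = 2.8340e-03. Percent = (2.8340e-03/0.016) × 100

Percent ionization = 17.7%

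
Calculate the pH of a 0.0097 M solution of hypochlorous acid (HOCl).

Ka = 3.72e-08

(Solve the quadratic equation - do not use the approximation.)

x² + Ka×x - Ka×C = 0. Using quadratic formula: [H⁺] = 1.8977e-05

pH = 4.72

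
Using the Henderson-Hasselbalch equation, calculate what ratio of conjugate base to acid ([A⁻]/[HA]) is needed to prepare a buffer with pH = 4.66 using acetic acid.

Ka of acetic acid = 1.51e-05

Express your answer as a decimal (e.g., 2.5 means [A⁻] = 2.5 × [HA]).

pKa = -log(1.51e-05) = 4.8210. pH = pKa + log([A⁻]/[HA]), so log([A⁻]/[HA]) = pH − pKa = 4.66 − 4.8210 = -0.1610. [A⁻]/[HA] = 10^(-0.1610) = 0.690

[A⁻]/[HA] = 0.690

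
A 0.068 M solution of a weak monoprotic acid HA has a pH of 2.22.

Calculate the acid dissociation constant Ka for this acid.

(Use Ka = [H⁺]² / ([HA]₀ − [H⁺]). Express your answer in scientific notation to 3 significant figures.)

[H⁺] = 10^(−pH) = 10^(−2.22) = 6.026e-03 M. For HA ⇌ H⁺ + A⁻, Ka = [H⁺][A⁻]/[HA] = [H⁺]² / ([HA]₀ − [H⁺]) = (6.026e-03)² / (0.068 − 6.026e-03) = 5.86e-04.

K_a = 5.86e-04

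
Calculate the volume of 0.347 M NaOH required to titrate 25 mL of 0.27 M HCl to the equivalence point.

At equivalence: moles acid = moles base. moles HCl = 0.27 × 25/1000 = 0.00675 mol. V_base = moles / 0.347 × 1000 = 19.5 mL.

V_{base} = 19.5 mL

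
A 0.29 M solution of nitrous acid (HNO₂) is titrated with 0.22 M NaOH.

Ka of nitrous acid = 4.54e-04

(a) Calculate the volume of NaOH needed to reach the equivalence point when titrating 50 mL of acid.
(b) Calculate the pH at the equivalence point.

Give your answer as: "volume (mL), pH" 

moles acid = 0.29 × 50/1000 = 0.0145 mol; V_base = moles/0.22 × 1000 = 65.9 mL. At equivalence only the conjugate base is present: [A⁻] = 0.0145/0.116 = 1.2510e-01 M. Kb = Kw/Ka = 2.20e-11; [OH⁻] = √(Kb × [A⁻]) = 1.6600e-06; pOH = 5.78; pH = 14 - pOH = 8.22.

V = 65.9 mL, pH = 8.22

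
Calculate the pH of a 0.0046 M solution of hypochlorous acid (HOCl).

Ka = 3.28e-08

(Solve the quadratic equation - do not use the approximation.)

x² + Ka×x - Ka×C = 0. Using quadratic formula: [H⁺] = 1.2267e-05

pH = 4.91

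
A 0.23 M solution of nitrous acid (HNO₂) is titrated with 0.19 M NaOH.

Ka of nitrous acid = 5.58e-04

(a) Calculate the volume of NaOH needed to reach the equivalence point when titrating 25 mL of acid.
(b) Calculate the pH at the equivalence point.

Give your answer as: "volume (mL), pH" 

moles acid = 0.23 × 25/1000 = 0.00575 mol; V_base = moles/0.19 × 1000 = 30.3 mL. At equivalence only the conjugate base is present: [A⁻] = 0.00575/0.055 = 1.0405e-01 M. Kb = Kw/Ka = 1.79e-11; [OH⁻] = √(Kb × [A⁻]) = 1.3655e-06; pOH = 5.86; pH = 14 - pOH = 8.14.

V = 30.3 mL, pH = 8.14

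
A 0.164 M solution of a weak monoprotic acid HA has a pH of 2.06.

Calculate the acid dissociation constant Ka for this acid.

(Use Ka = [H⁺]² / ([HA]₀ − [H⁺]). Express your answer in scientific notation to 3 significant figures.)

[H⁺] = 10^(−pH) = 10^(−2.06) = 8.710e-03 M. For HA ⇌ H⁺ + A⁻, Ka = [H⁺][A⁻]/[HA] = [H⁺]² / ([HA]₀ − [H⁺]) = (8.710e-03)² / (0.164 − 8.710e-03) = 4.88e-04.

K_a = 4.88e-04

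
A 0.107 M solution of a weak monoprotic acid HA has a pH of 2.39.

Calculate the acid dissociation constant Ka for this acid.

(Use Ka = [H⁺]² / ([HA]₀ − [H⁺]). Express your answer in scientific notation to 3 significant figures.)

[H⁺] = 10^(−pH) = 10^(−2.39) = 4.074e-03 M. For HA ⇌ H⁺ + A⁻, Ka = [H⁺][A⁻]/[HA] = [H⁺]² / ([HA]₀ − [H⁺]) = (4.074e-03)² / (0.107 − 4.074e-03) = 1.61e-04.

K_a = 1.61e-04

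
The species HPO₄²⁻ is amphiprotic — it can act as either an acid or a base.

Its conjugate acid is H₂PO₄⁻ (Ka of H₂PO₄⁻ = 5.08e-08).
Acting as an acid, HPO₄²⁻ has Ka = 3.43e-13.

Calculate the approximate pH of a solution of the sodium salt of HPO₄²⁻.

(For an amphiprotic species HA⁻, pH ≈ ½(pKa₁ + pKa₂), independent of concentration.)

pKa₁ = -log(5.08e-08) = 7.29; pKa₂ = -log(3.43e-13) = 12.46. For an amphiprotic species, pH ≈ ½(pKa₁ + pKa₂) = ½(7.29 + 12.46) = 9.88.

pH = 9.88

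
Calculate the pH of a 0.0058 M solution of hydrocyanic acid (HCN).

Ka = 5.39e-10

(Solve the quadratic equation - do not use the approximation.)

x² + Ka×x - Ka×C = 0. Using quadratic formula: [H⁺] = 1.7678e-06

pH = 5.75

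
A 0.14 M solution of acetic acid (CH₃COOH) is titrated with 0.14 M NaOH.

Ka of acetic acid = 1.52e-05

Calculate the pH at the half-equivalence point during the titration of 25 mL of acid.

At half-equivalence [HA] = [A⁻], so Henderson-Hasselbalch gives pH = pKa = -log(1.52e-05) = 4.82.

pH = pKa = 4.82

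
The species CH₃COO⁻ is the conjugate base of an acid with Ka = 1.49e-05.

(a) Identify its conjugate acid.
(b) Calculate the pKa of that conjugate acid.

(a) The conjugate acid is formed by adding one H⁺ to CH₃COO⁻, giving CH₃COOH. (b) pKa = -log(Ka) = -log(1.49e-05) = 4.83.

Conjugate acid: CH₃COOH; pK_a = 4.83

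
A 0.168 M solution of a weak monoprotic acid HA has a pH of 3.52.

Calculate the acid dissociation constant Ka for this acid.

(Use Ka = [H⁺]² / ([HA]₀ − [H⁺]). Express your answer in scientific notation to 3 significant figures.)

[H⁺] = 10^(−pH) = 10^(−3.52) = 3.020e-04 M. For HA ⇌ H⁺ + A⁻, Ka = [H⁺][A⁻]/[HA] = [H⁺]² / ([HA]₀ − [H⁺]) = (3.020e-04)² / (0.168 − 3.020e-04) = 5.44e-07.

K_a = 5.44e-07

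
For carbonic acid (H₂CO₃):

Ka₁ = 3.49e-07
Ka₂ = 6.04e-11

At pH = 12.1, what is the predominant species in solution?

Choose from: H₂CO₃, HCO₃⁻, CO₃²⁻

pKa₁ = 6.46, pKa₂ = 10.22. For a polyprotic acid the predominant species crosses at each pKa: below pKa_n the protonated form dominates, above it the deprotonated form does. At pH = 12.1, the predominant species is CO₃²⁻.

CO₃²⁻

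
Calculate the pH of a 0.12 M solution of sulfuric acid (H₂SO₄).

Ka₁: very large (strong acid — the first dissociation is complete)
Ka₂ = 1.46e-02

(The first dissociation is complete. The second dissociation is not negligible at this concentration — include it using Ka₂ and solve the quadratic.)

First dissociation is complete: [H⁺]₀ = [HSO₄⁻]₀ = C = 0.12 M. Second dissociation HSO₄⁻ ⇌ H⁺ + SO₄²⁻: let x = [SO₄²⁻]. Ka₂ = (C + x)·x / (C − x) = 1.46e-02 → x² + (C + Ka₂)·x − Ka₂·C = 0 → x² + 0.13460·x − 1.752e-03 = 0. x = (−0.13460 + √(0.13460² + 4 × 1.752e-03)) / 2 = 1.1955e-02 M. [H⁺] = C + x = 0.12 + 1.1955e-02 = 1.3195e-01 M. pH = -log(1.3195e-01) = 0.88.

pH = 0.88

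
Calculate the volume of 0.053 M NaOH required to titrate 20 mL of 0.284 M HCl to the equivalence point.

At equivalence: moles acid = moles base. moles HCl = 0.284 × 20/1000 = 0.00568 mol. V_base = moles / 0.053 × 1000 = 107.2 mL.

V_{base} = 107.2 mL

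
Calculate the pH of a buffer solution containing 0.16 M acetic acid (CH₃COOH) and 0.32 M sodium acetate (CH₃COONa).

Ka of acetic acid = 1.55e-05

pKa = -log(1.55e-05) = 4.81. pH = pKa + log([A⁻]/[HA]) = 4.81 + log(0.32/0.16)

pH = 5.11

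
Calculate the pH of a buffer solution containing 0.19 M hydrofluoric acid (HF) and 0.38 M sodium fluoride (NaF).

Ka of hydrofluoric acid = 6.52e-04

pKa = -log(6.52e-04) = 3.19. pH = pKa + log([A⁻]/[HA]) = 3.19 + log(0.38/0.19)

pH = 3.49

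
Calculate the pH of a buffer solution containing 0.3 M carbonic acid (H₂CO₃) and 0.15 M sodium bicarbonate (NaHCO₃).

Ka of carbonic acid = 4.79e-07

pKa = -log(4.79e-07) = 6.32. pH = pKa + log([A⁻]/[HA]) = 6.32 + log(0.15/0.3)

pH = 6.02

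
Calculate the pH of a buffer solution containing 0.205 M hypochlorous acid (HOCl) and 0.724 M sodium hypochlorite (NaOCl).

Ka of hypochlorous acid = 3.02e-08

pKa = -log(3.02e-08) = 7.52. pH = pKa + log([A⁻]/[HA]) = 7.52 + log(0.724/0.205)

pH = 8.07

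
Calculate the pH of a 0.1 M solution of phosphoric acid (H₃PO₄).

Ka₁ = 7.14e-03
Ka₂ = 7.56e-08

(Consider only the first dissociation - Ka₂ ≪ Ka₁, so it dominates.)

First dissociation dominates. From Ka₁ = [H⁺][HA⁻]/[H₂A], x² + Ka₁·x − Ka₁·C = 0 with C = 0.1 M and Ka₁ = 7.14e-03. Solving: [H⁺] = (−Ka₁ + √(Ka₁² + 4·Ka₁·C)) / 2 = 2.3388e-02 M. pH = -log(2.3388e-02) = 1.63.

pH = 1.63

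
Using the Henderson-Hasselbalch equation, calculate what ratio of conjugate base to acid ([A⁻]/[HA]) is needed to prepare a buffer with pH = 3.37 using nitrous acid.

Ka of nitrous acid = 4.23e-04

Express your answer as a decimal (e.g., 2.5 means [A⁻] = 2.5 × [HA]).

pKa = -log(4.23e-04) = 3.3737. pH = pKa + log([A⁻]/[HA]), so log([A⁻]/[HA]) = pH − pKa = 3.37 − 3.3737 = -0.0037. [A⁻]/[HA] = 10^(-0.0037) = 0.992

[A⁻]/[HA] = 0.992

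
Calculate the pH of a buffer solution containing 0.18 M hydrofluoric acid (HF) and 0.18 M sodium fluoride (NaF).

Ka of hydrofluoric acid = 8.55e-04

pKa = -log(8.55e-04) = 3.07. pH = pKa + log([A⁻]/[HA]) = 3.07 + log(0.18/0.18)

pH = 3.07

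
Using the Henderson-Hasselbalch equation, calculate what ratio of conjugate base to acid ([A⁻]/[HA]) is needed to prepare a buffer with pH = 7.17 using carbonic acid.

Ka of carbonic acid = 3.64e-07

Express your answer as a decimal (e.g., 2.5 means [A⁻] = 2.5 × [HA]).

pKa = -log(3.64e-07) = 6.4389. pH = pKa + log([A⁻]/[HA]), so log([A⁻]/[HA]) = pH − pKa = 7.17 − 6.4389 = 0.7311. [A⁻]/[HA] = 10^(0.7311) = 5.38

[A⁻]/[HA] = 5.38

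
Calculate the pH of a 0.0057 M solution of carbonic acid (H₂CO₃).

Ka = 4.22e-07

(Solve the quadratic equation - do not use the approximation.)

x² + Ka×x - Ka×C = 0. Using quadratic formula: [H⁺] = 4.8834e-05

pH = 4.31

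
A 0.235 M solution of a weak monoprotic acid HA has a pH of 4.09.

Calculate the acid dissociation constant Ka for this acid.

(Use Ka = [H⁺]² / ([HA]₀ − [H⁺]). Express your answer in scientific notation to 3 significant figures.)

[H⁺] = 10^(−pH) = 10^(−4.09) = 8.128e-05 M. For HA ⇌ H⁺ + A⁻, Ka = [H⁺][A⁻]/[HA] = [H⁺]² / ([HA]₀ − [H⁺]) = (8.128e-05)² / (0.235 − 8.128e-05) = 2.81e-08.

K_a = 2.81e-08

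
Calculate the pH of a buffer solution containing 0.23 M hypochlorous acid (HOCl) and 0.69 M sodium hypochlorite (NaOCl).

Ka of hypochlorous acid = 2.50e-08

pKa = -log(2.50e-08) = 7.60. pH = pKa + log([A⁻]/[HA]) = 7.60 + log(0.69/0.23)

pH = 8.08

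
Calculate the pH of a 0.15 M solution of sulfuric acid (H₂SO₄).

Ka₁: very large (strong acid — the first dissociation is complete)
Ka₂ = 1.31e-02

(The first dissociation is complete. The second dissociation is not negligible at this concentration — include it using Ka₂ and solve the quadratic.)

First dissociation is complete: [H⁺]₀ = [HSO₄⁻]₀ = C = 0.15 M. Second dissociation HSO₄⁻ ⇌ H⁺ + SO₄²⁻: let x = [SO₄²⁻]. Ka₂ = (C + x)·x / (C − x) = 1.31e-02 → x² + (C + Ka₂)·x − Ka₂·C = 0 → x² + 0.16310·x − 1.965e-03 = 0. x = (−0.16310 + √(0.16310² + 4 × 1.965e-03)) / 2 = 1.1269e-02 M. [H⁺] = C + x = 0.15 + 1.1269e-02 = 1.6127e-01 M. pH = -log(1.6127e-01) = 0.79.

pH = 0.79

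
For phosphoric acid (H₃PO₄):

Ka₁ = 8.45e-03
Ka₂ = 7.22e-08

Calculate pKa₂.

pKa₂ = -log(Ka₂) = -log(7.22e-08) = 7.14.

pK_{a2} = 7.14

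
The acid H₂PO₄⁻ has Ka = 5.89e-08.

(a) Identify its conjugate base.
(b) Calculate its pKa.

(a) The conjugate base is formed by removing one H⁺ from H₂PO₄⁻, giving HPO₄²⁻. (b) pKa = -log(Ka) = -log(5.89e-08) = 7.23.

Conjugate base: HPO₄²⁻; pK_a = 7.23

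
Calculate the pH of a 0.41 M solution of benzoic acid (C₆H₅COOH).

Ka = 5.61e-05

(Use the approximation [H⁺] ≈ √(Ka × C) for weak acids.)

[H⁺] = √(Ka × C) = √(5.61e-05 × 0.41) = 4.7959e-03. pH = -log(4.7959e-03)

pH = 2.32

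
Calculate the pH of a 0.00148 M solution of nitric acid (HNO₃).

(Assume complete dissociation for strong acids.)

[H⁺] = 0.00148 M for strong acid. pH = -log[H⁺] = -log(0.00148)

pH = 2.83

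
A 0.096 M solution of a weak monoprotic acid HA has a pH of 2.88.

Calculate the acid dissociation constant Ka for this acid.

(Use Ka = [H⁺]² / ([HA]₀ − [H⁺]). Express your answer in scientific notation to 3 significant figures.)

[H⁺] = 10^(−pH) = 10^(−2.88) = 1.318e-03 M. For HA ⇌ H⁺ + A⁻, Ka = [H⁺][A⁻]/[HA] = [H⁺]² / ([HA]₀ − [H⁺]) = (1.318e-03)² / (0.096 − 1.318e-03) = 1.84e-05.

K_a = 1.84e-05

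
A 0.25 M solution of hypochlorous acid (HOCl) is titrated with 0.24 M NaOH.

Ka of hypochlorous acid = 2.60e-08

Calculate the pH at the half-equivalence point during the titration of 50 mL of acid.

At half-equivalence [HA] = [A⁻], so Henderson-Hasselbalch gives pH = pKa = -log(2.60e-08) = 7.59.

pH = pKa = 7.59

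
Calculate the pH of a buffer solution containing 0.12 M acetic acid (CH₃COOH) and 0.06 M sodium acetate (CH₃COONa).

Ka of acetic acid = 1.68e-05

pKa = -log(1.68e-05) = 4.77. pH = pKa + log([A⁻]/[HA]) = 4.77 + log(0.06/0.12)

pH = 4.47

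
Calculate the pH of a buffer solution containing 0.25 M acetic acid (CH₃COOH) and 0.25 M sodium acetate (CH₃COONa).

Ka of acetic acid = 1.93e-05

pKa = -log(1.93e-05) = 4.71. pH = pKa + log([A⁻]/[HA]) = 4.71 + log(0.25/0.25)

pH = 4.71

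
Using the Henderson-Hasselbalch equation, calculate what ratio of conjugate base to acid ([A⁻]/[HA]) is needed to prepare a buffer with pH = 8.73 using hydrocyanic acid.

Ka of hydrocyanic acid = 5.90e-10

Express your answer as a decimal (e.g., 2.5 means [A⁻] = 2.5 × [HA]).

pKa = -log(5.90e-10) = 9.2291. pH = pKa + log([A⁻]/[HA]), so log([A⁻]/[HA]) = pH − pKa = 8.73 − 9.2291 = -0.4991. [A⁻]/[HA] = 10^(-0.4991) = 0.317

[A⁻]/[HA] = 0.317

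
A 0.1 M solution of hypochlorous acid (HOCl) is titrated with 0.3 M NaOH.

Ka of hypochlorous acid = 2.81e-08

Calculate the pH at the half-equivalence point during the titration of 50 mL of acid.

At half-equivalence [HA] = [A⁻], so Henderson-Hasselbalch gives pH = pKa = -log(2.81e-08) = 7.55.

pH = pKa = 7.55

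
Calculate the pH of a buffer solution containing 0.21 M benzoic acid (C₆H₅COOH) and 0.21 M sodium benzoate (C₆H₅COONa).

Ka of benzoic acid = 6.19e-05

pKa = -log(6.19e-05) = 4.21. pH = pKa + log([A⁻]/[HA]) = 4.21 + log(0.21/0.21)

pH = 4.21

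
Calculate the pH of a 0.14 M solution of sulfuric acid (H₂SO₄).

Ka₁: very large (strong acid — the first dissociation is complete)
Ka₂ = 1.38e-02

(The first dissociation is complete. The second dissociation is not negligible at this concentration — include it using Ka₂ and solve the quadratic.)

First dissociation is complete: [H⁺]₀ = [HSO₄⁻]₀ = C = 0.14 M. Second dissociation HSO₄⁻ ⇌ H⁺ + SO₄²⁻: let x = [SO₄²⁻]. Ka₂ = (C + x)·x / (C − x) = 1.38e-02 → x² + (C + Ka₂)·x − Ka₂·C = 0 → x² + 0.15380·x − 1.932e-03 = 0. x = (−0.15380 + √(0.15380² + 4 × 1.932e-03)) / 2 = 1.1675e-02 M. [H⁺] = C + x = 0.14 + 1.1675e-02 = 1.5168e-01 M. pH = -log(1.5168e-01) = 0.82.

pH = 0.82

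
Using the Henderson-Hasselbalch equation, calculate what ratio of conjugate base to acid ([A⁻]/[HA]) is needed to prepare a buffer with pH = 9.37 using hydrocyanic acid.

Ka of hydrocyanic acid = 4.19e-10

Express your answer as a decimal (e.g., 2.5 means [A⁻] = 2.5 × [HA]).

pKa = -log(4.19e-10) = 9.3778. pH = pKa + log([A⁻]/[HA]), so log([A⁻]/[HA]) = pH − pKa = 9.37 − 9.3778 = -0.0078. [A⁻]/[HA] = 10^(-0.0078) = 0.982

[A⁻]/[HA] = 0.982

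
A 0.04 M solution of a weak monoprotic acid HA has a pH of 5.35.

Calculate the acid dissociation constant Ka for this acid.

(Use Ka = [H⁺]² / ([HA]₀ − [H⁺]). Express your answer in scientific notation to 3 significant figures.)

[H⁺] = 10^(−pH) = 10^(−5.35) = 4.467e-06 M. For HA ⇌ H⁺ + A⁻, Ka = [H⁺][A⁻]/[HA] = [H⁺]² / ([HA]₀ − [H⁺]) = (4.467e-06)² / (0.04 − 4.467e-06) = 4.99e-10.

K_a = 4.99e-10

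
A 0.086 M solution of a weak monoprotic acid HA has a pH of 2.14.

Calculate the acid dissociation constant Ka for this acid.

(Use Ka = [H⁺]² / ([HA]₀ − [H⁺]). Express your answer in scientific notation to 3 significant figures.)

[H⁺] = 10^(−pH) = 10^(−2.14) = 7.244e-03 M. For HA ⇌ H⁺ + A⁻, Ka = [H⁺][A⁻]/[HA] = [H⁺]² / ([HA]₀ − [H⁺]) = (7.244e-03)² / (0.086 − 7.244e-03) = 6.66e-04.

K_a = 6.66e-04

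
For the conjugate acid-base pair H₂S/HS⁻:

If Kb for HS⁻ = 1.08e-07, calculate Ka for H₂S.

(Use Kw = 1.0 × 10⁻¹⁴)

For a conjugate pair Ka × Kb = Kw, so Ka = Kw/Kb = 1.0 × 10⁻¹⁴ / 1.08e-07 = 9.26e-08.

K_a = 9.26e-08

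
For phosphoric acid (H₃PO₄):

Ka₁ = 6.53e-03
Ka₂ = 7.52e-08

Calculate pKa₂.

pKa₂ = -log(Ka₂) = -log(7.52e-08) = 7.12.

pK_{a2} = 7.12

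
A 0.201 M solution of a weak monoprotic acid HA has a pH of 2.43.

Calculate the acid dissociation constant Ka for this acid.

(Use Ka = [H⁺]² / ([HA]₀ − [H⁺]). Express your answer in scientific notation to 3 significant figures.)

[H⁺] = 10^(−pH) = 10^(−2.43) = 3.715e-03 M. For HA ⇌ H⁺ + A⁻, Ka = [H⁺][A⁻]/[HA] = [H⁺]² / ([HA]₀ − [H⁺]) = (3.715e-03)² / (0.201 − 3.715e-03) = 7.00e-05.

K_a = 7.00e-05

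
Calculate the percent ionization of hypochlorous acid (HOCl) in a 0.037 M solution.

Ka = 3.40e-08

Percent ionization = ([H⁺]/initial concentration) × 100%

Using Ka equilibrium: x² + Ka×x - Ka×C = 0. Solving: [H⁺] = 3.5451e-05. Percent = (3.5451e-05/0.037) × 100

Percent ionization = 0.0958%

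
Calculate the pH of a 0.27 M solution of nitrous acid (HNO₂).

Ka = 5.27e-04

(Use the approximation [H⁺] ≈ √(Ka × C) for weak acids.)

[H⁺] = √(Ka × C) = √(5.27e-04 × 0.27) = 1.1929e-02. pH = -log(1.1929e-02)

pH = 1.92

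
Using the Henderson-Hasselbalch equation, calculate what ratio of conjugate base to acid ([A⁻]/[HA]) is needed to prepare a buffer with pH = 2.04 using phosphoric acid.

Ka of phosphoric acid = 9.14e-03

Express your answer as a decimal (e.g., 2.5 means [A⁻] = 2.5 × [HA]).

pKa = -log(9.14e-03) = 2.0391. pH = pKa + log([A⁻]/[HA]), so log([A⁻]/[HA]) = pH − pKa = 2.04 − 2.0391 = 0.0009. [A⁻]/[HA] = 10^(0.0009) = 1.00

[A⁻]/[HA] = 1.00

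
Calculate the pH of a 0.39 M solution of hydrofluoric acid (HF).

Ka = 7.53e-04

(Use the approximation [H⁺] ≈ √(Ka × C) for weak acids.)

[H⁺] = √(Ka × C) = √(7.53e-04 × 0.39) = 1.7137e-02. pH = -log(1.7137e-02)

pH = 1.77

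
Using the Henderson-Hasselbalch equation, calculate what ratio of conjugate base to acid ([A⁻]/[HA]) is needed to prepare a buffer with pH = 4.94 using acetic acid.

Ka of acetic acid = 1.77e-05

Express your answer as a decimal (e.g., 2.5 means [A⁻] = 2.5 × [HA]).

pKa = -log(1.77e-05) = 4.7520. pH = pKa + log([A⁻]/[HA]), so log([A⁻]/[HA]) = pH − pKa = 4.94 − 4.7520 = 0.1880. [A⁻]/[HA] = 10^(0.1880) = 1.54

[A⁻]/[HA] = 1.54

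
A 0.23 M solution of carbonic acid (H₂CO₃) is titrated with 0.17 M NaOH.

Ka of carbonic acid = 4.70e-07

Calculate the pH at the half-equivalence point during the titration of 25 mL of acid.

At half-equivalence [HA] = [A⁻], so Henderson-Hasselbalch gives pH = pKa = -log(4.70e-07) = 6.33.

pH = pKa = 6.33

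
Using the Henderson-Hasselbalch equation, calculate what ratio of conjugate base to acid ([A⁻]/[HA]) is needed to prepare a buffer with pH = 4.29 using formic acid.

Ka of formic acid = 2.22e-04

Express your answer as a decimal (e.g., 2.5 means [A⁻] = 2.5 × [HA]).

pKa = -log(2.22e-04) = 3.6536. pH = pKa + log([A⁻]/[HA]), so log([A⁻]/[HA]) = pH − pKa = 4.29 − 3.6536 = 0.6364. [A⁻]/[HA] = 10^(0.6364) = 4.33

[A⁻]/[HA] = 4.33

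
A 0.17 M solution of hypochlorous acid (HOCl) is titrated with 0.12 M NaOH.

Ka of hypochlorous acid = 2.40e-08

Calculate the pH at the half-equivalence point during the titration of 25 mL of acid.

At half-equivalence [HA] = [A⁻], so Henderson-Hasselbalch gives pH = pKa = -log(2.40e-08) = 7.62.

pH = pKa = 7.62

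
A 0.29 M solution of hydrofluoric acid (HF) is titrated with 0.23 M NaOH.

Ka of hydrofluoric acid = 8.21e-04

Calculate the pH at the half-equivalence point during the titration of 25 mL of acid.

At half-equivalence [HA] = [A⁻], so Henderson-Hasselbalch gives pH = pKa = -log(8.21e-04) = 3.09.

pH = pKa = 3.09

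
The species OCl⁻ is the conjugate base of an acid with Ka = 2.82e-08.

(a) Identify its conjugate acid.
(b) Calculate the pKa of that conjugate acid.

(a) The conjugate acid is formed by adding one H⁺ to OCl⁻, giving HOCl. (b) pKa = -log(Ka) = -log(2.82e-08) = 7.55.

Conjugate acid: HOCl; pK_a = 7.55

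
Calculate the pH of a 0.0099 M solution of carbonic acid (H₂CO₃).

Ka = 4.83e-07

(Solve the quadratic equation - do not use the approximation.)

x² + Ka×x - Ka×C = 0. Using quadratic formula: [H⁺] = 6.8909e-05

pH = 4.16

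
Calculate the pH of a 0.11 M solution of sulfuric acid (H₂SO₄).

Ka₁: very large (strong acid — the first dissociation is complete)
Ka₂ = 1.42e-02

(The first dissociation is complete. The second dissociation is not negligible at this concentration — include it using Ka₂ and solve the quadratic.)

First dissociation is complete: [H⁺]₀ = [HSO₄⁻]₀ = C = 0.11 M. Second dissociation HSO₄⁻ ⇌ H⁺ + SO₄²⁻: let x = [SO₄²⁻]. Ka₂ = (C + x)·x / (C − x) = 1.42e-02 → x² + (C + Ka₂)·x − Ka₂·C = 0 → x² + 0.12420·x − 1.562e-03 = 0. x = (−0.12420 + √(0.12420² + 4 × 1.562e-03)) / 2 = 1.1510e-02 M. [H⁺] = C + x = 0.11 + 1.1510e-02 = 1.2151e-01 M. pH = -log(1.2151e-01) = 0.92.

pH = 0.92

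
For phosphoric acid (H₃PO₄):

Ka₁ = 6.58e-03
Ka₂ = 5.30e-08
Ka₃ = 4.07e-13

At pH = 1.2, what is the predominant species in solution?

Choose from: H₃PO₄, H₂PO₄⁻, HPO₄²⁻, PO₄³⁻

pKa₁ = 2.18, pKa₂ = 7.28, pKa₃ = 12.39. For a polyprotic acid the predominant species crosses at each pKa: below pKa_n the protonated form dominates, above it the deprotonated form does. At pH = 1.2, the predominant species is H₃PO₄.

H₃PO₄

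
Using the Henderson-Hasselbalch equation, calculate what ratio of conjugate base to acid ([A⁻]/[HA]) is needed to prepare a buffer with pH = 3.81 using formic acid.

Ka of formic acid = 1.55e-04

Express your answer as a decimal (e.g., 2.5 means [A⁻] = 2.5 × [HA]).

pKa = -log(1.55e-04) = 3.8097. pH = pKa + log([A⁻]/[HA]), so log([A⁻]/[HA]) = pH − pKa = 3.81 − 3.8097 = 0.0003. [A⁻]/[HA] = 10^(0.0003) = 1.00

[A⁻]/[HA] = 1.00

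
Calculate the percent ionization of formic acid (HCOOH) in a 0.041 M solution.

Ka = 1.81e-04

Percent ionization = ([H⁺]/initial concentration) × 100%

Using Ka equilibrium: x² + Ka×x - Ka×C = 0. Solving: [H⁺] = 2.6352e-03. Percent = (2.6352e-03/0.041) × 100

Percent ionization = 6.43%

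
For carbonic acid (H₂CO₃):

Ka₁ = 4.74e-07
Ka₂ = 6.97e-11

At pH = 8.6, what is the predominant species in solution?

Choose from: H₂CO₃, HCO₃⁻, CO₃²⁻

pKa₁ = 6.32, pKa₂ = 10.16. For a polyprotic acid the predominant species crosses at each pKa: below pKa_n the protonated form dominates, above it the deprotonated form does. At pH = 8.6, the predominant species is HCO₃⁻.

HCO₃⁻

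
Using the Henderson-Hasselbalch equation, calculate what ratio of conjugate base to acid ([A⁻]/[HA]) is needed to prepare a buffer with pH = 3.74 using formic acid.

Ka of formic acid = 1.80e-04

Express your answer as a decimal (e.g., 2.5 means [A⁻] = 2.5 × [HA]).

pKa = -log(1.80e-04) = 3.7447. pH = pKa + log([A⁻]/[HA]), so log([A⁻]/[HA]) = pH − pKa = 3.74 − 3.7447 = -0.0047. [A⁻]/[HA] = 10^(-0.0047) = 0.989

[A⁻]/[HA] = 0.989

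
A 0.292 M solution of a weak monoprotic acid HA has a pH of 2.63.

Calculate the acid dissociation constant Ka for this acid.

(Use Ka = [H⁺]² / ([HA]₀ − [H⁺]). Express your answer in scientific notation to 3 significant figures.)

[H⁺] = 10^(−pH) = 10^(−2.63) = 2.344e-03 M. For HA ⇌ H⁺ + A⁻, Ka = [H⁺][A⁻]/[HA] = [H⁺]² / ([HA]₀ − [H⁺]) = (2.344e-03)² / (0.292 − 2.344e-03) = 1.90e-05.

K_a = 1.90e-05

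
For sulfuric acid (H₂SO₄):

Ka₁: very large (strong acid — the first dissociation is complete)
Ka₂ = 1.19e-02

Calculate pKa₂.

pKa₂ = -log(Ka₂) = -log(1.19e-02) = 1.92.

pK_{a2} = 1.92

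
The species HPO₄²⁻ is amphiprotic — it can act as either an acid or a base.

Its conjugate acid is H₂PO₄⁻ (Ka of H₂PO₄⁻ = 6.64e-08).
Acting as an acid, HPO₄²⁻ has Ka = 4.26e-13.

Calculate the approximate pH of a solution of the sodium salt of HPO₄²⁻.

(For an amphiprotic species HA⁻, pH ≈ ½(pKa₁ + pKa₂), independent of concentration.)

pKa₁ = -log(6.64e-08) = 7.18; pKa₂ = -log(4.26e-13) = 12.37. For an amphiprotic species, pH ≈ ½(pKa₁ + pKa₂) = ½(7.18 + 12.37) = 9.77.

pH = 9.77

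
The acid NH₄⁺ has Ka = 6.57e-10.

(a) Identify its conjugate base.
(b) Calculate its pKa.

(a) The conjugate base is formed by removing one H⁺ from NH₄⁺, giving NH₃. (b) pKa = -log(Ka) = -log(6.57e-10) = 9.18.

Conjugate base: NH₃; pK_a = 9.18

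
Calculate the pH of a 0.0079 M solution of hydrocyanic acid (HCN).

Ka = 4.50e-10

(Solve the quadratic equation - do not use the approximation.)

x² + Ka×x - Ka×C = 0. Using quadratic formula: [H⁺] = 1.8852e-06

pH = 5.72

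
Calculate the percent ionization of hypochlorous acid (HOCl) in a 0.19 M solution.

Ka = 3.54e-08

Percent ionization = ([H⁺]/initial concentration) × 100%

Using Ka equilibrium: x² + Ka×x - Ka×C = 0. Solving: [H⁺] = 8.1994e-05. Percent = (8.1994e-05/0.19) × 100

Percent ionization = 0.0432%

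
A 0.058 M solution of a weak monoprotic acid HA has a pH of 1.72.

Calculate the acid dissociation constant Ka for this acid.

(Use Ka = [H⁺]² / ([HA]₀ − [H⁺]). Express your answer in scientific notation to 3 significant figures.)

[H⁺] = 10^(−pH) = 10^(−1.72) = 1.905e-02 M. For HA ⇌ H⁺ + A⁻, Ka = [H⁺][A⁻]/[HA] = [H⁺]² / ([HA]₀ − [H⁺]) = (1.905e-02)² / (0.058 − 1.905e-02) = 9.32e-03.

K_a = 9.32e-03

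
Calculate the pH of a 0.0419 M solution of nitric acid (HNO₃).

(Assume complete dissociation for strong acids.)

[H⁺] = 0.0419 M for strong acid. pH = -log[H⁺] = -log(0.0419)

pH = 1.38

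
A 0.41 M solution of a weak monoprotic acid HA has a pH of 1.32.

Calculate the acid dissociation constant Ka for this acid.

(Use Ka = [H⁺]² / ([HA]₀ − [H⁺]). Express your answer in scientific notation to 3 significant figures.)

[H⁺] = 10^(−pH) = 10^(−1.32) = 4.786e-02 M. For HA ⇌ H⁺ + A⁻, Ka = [H⁺][A⁻]/[HA] = [H⁺]² / ([HA]₀ − [H⁺]) = (4.786e-02)² / (0.41 − 4.786e-02) = 6.33e-03.

K_a = 6.33e-03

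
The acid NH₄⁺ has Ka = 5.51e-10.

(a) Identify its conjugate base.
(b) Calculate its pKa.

(a) The conjugate base is formed by removing one H⁺ from NH₄⁺, giving NH₃. (b) pKa = -log(Ka) = -log(5.51e-10) = 9.26.

Conjugate base: NH₃; pK_a = 9.26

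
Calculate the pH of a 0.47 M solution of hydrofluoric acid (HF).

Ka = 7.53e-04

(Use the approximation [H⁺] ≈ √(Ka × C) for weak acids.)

[H⁺] = √(Ka × C) = √(7.53e-04 × 0.47) = 1.8812e-02. pH = -log(1.8812e-02)

pH = 1.73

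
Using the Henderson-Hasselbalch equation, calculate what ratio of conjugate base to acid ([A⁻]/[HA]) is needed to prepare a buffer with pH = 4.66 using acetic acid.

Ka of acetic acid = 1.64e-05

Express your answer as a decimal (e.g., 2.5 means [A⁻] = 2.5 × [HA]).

pKa = -log(1.64e-05) = 4.7852. pH = pKa + log([A⁻]/[HA]), so log([A⁻]/[HA]) = pH − pKa = 4.66 − 4.7852 = -0.1252. [A⁻]/[HA] = 10^(-0.1252) = 0.750

[A⁻]/[HA] = 0.750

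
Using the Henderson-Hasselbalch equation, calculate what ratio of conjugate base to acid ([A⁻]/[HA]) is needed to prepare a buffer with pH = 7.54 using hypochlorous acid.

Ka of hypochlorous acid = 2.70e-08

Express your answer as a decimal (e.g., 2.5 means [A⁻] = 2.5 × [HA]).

pKa = -log(2.70e-08) = 7.5686. pH = pKa + log([A⁻]/[HA]), so log([A⁻]/[HA]) = pH − pKa = 7.54 − 7.5686 = -0.0286. [A⁻]/[HA] = 10^(-0.0286) = 0.936

[A⁻]/[HA] = 0.936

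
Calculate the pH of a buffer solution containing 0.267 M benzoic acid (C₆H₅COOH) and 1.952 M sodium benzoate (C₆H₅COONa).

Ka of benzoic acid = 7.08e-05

pKa = -log(7.08e-05) = 4.15. pH = pKa + log([A⁻]/[HA]) = 4.15 + log(1.952/0.267)

pH = 5.01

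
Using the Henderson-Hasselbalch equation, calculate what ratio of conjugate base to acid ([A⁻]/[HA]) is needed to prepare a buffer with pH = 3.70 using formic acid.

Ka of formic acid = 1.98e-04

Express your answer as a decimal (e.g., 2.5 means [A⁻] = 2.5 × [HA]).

pKa = -log(1.98e-04) = 3.7033. pH = pKa + log([A⁻]/[HA]), so log([A⁻]/[HA]) = pH − pKa = 3.70 − 3.7033 = -0.0033. [A⁻]/[HA] = 10^(-0.0033) = 0.992

[A⁻]/[HA] = 0.992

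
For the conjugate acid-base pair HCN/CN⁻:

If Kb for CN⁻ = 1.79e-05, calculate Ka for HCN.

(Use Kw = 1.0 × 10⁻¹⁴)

For a conjugate pair Ka × Kb = Kw, so Ka = Kw/Kb = 1.0 × 10⁻¹⁴ / 1.79e-05 = 5.59e-10.

K_a = 5.59e-10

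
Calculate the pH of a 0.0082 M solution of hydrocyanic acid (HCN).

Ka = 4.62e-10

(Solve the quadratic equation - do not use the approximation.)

x² + Ka×x - Ka×C = 0. Using quadratic formula: [H⁺] = 1.9462e-06

pH = 5.71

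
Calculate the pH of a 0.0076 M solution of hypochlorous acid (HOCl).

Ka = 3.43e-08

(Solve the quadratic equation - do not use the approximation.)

x² + Ka×x - Ka×C = 0. Using quadratic formula: [H⁺] = 1.6128e-05

pH = 4.79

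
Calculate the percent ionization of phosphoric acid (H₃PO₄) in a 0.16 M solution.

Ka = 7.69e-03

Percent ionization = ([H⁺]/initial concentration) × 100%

Using Ka equilibrium: x² + Ka×x - Ka×C = 0. Solving: [H⁺] = 3.1442e-02. Percent = (3.1442e-02/0.16) × 100

Percent ionization = 19.7%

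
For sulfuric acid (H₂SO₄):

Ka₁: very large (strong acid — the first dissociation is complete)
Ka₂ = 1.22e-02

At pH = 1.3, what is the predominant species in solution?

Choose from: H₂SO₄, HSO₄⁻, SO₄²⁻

The first dissociation is complete, so H₂SO₄ itself is never the predominant species in water; pKa₂ = -log(1.22e-02) = 1.91. For a polyprotic acid the predominant species crosses at each pKa: below pKa_n the protonated form dominates, above it the deprotonated form does. At pH = 1.3, the predominant species is HSO₄⁻.

HSO₄⁻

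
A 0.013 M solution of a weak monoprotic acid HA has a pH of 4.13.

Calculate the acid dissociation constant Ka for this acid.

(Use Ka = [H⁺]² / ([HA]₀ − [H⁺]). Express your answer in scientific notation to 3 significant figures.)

[H⁺] = 10^(−pH) = 10^(−4.13) = 7.413e-05 M. For HA ⇌ H⁺ + A⁻, Ka = [H⁺][A⁻]/[HA] = [H⁺]² / ([HA]₀ − [H⁺]) = (7.413e-05)² / (0.013 − 7.413e-05) = 4.25e-07.

K_a = 4.25e-07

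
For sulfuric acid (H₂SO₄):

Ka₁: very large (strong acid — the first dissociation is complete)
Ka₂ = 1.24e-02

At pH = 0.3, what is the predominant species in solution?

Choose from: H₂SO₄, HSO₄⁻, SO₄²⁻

The first dissociation is complete, so H₂SO₄ itself is never the predominant species in water; pKa₂ = -log(1.24e-02) = 1.91. For a polyprotic acid the predominant species crosses at each pKa: below pKa_n the protonated form dominates, above it the deprotonated form does. At pH = 0.3, the predominant species is HSO₄⁻.

HSO₄⁻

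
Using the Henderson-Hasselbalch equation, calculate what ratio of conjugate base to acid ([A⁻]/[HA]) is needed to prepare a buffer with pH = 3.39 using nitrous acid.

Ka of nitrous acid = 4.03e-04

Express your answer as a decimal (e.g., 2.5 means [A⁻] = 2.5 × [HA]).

pKa = -log(4.03e-04) = 3.3947. pH = pKa + log([A⁻]/[HA]), so log([A⁻]/[HA]) = pH − pKa = 3.39 − 3.3947 = -0.0047. [A⁻]/[HA] = 10^(-0.0047) = 0.989

[A⁻]/[HA] = 0.989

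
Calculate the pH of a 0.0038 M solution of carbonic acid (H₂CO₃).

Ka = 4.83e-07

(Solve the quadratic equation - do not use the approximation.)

x² + Ka×x - Ka×C = 0. Using quadratic formula: [H⁺] = 4.2601e-05

pH = 4.37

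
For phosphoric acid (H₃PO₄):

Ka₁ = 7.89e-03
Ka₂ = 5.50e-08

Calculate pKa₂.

pKa₂ = -log(Ka₂) = -log(5.50e-08) = 7.26.

pK_{a2} = 7.26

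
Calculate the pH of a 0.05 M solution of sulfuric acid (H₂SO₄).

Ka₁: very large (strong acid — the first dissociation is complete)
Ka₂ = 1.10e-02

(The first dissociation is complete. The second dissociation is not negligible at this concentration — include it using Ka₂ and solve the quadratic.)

First dissociation is complete: [H⁺]₀ = [HSO₄⁻]₀ = C = 0.05 M. Second dissociation HSO₄⁻ ⇌ H⁺ + SO₄²⁻: let x = [SO₄²⁻]. Ka₂ = (C + x)·x / (C − x) = 1.10e-02 → x² + (C + Ka₂)·x − Ka₂·C = 0 → x² + 0.06100·x − 5.500e-04 = 0. x = (−0.06100 + √(0.06100² + 4 × 5.500e-04)) / 2 = 7.9740e-03 M. [H⁺] = C + x = 0.05 + 7.9740e-03 = 5.7974e-02 M. pH = -log(5.7974e-02) = 1.24.

pH = 1.24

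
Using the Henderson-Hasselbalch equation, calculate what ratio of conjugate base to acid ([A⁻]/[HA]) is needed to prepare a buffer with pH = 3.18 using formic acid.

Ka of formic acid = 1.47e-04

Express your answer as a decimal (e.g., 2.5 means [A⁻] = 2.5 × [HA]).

pKa = -log(1.47e-04) = 3.8327. pH = pKa + log([A⁻]/[HA]), so log([A⁻]/[HA]) = pH − pKa = 3.18 − 3.8327 = -0.6527. [A⁻]/[HA] = 10^(-0.6527) = 0.222

[A⁻]/[HA] = 0.222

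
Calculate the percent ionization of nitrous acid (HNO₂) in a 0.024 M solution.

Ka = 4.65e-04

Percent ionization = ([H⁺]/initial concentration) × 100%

Using Ka equilibrium: x² + Ka×x - Ka×C = 0. Solving: [H⁺] = 3.1162e-03. Percent = (3.1162e-03/0.024) × 100

Percent ionization = 13%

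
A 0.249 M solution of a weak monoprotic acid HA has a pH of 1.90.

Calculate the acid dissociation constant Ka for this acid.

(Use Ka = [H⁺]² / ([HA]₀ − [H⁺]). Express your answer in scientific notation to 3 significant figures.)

[H⁺] = 10^(−pH) = 10^(−1.90) = 1.259e-02 M. For HA ⇌ H⁺ + A⁻, Ka = [H⁺][A⁻]/[HA] = [H⁺]² / ([HA]₀ − [H⁺]) = (1.259e-02)² / (0.249 − 1.259e-02) = 6.70e-04.

K_a = 6.70e-04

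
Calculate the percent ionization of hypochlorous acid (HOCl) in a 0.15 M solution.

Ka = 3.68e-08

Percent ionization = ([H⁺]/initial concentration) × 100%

Using Ka equilibrium: x² + Ka×x - Ka×C = 0. Solving: [H⁺] = 7.4278e-05. Percent = (7.4278e-05/0.15) × 100

Percent ionization = 0.0495%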